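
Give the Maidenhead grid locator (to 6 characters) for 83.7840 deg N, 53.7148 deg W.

Shift to the Maidenhead origin (180°W, 90°S): lon 126.2852, lat 173.7840.
Field (20°×10°, letters A–R): lon ⌊126.2852/20⌋ = 6 → G; lat ⌊173.7840/10⌋ = 17 → R.
Square (2°×1°, digits 0–9): lon ⌊6.2852/2⌋ = 3; lat ⌊3.7840/1⌋ = 3.
Subsquare (5′×2.5′, letters a–x): lon ⌊0.2852/0.0833333⌋ = 3 → d; lat ⌊0.7840/0.0416667⌋ = 18 → s.

GR33ds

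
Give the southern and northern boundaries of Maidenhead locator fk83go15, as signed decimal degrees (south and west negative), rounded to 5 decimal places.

Field F=5, K=10: +5·20° lon, +10·10° lat → SW at lon -80°, lat 10°.
Square 8, 3: +8·2° lon, +3·1° lat → SW at lon -64°, lat 13°.
Subsquare g=6, o=14: +6·0.0833333° lon, +14·0.0416667° lat → SW at lon -63.5°, lat 13.5833°.
Extended square 1, 5: +1·0.00833333° lon, +5·0.00416667° lat → SW at lon -63.4917°, lat 13.6042°.
Cell spans 0.00833333° lon × 0.00416667° lat.
south 13.60417, north 13.60833.

13.60417, 13.60833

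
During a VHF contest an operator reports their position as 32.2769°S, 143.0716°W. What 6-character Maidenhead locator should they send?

BF87lr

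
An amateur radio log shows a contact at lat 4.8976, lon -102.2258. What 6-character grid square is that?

DJ84vv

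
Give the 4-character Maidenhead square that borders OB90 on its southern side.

OA99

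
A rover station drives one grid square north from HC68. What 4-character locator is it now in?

HC69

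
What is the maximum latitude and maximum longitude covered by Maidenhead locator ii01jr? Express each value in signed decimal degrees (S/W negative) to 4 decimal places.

-8.2500, -19.1667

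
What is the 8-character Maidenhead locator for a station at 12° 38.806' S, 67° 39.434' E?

MH37ti84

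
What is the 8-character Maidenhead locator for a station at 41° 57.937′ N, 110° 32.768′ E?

Offset from 180°W / 90°S: lon 290.54613°, lat 131.96562°.
Field (20°×10°, letters A–R): 290.54613/20 → 14 → O, 131.96562/10 → 13 → N; chars ON.
Square (2°×1°, digits 0–9): 10.54613/2 → 5, 1.96562/1 → 1; chars 51.
Subsquare (5′×2.5′, letters a–x): 0.54613/0.0833333 → 6 → g, 0.96562/0.0416667 → 23 → x; chars gx.
Extended square (30″×15″, digits 0–9): 0.04613/0.00833333 → 5, 0.00728/0.00416667 → 1; chars 51.

ON51gx51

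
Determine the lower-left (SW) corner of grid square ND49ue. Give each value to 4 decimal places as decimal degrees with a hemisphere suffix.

50.8333° S, 89.6667° E

Field N=13, D=3: +13·20° lon, +3·10° lat → SW at lon 80°, lat -60°.
Square 4, 9: +4·2° lon, +9·1° lat → SW at lon 88°, lat -51°.
Subsquare u=20, e=4: +20·0.0833333° lon, +4·0.0416667° lat → SW at lon 89.6667°, lat -50.8333°.
latitude 50.8333° S, longitude 89.6667° E.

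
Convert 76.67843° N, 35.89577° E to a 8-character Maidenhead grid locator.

Offset from 180°W / 90°S: lon 215.89577°, lat 166.67843°.
Field: lon ⌊215.89577/20⌋ = 10 → K; lat ⌊166.67843/10⌋ = 16 → Q.
Square: lon ⌊15.89577/2⌋ = 7; lat ⌊6.67843/1⌋ = 6.
Subsquare: lon ⌊1.89577/0.0833333⌋ = 22 → w; lat ⌊0.67843/0.0416667⌋ = 16 → q.
Extended square: lon ⌊0.06244/0.00833333⌋ = 7; lat ⌊0.01176/0.00416667⌋ = 2.

KQ76wq72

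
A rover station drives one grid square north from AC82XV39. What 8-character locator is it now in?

Latitude extended square 9; +1 → 10, wraps to 0, carry into subsquare.
Latitude subsquare v = 21; +1 → 22 = w.
The longitude characters are unchanged.

AC82xw30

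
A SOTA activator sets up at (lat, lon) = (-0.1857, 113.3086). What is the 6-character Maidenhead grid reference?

OI69pt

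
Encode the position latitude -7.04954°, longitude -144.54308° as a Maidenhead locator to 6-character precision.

Add 180° to longitude and 90° to latitude: 35.4569, 82.9505.
Field: lon ⌊35.4569/20⌋ = 1 → B; lat ⌊82.9505/10⌋ = 8 → I.
Square: lon ⌊15.4569/2⌋ = 7; lat ⌊2.9505/1⌋ = 2.
Subsquare: lon ⌊1.4569/0.0833333⌋ = 17 → r; lat ⌊0.9505/0.0416667⌋ = 22 → w.

BI72rw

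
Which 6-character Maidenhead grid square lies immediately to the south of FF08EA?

Latitude subsquare a = 0; −1 → -1, wraps to 23 = x, carry into square.
Latitude square 8; −1 → 7.
The longitude characters are unchanged.

FF07ex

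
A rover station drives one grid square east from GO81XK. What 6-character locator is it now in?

GO91ak

Longitude subsquare x = 23; +1 → 24, wraps to 0 = a, carry into square.
Longitude square 8; +1 → 9.
The latitude characters are unchanged.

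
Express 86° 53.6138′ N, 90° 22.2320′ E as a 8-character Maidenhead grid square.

Offset from 180°W / 90°S: lon 270.37053°, lat 176.89356°.
Field: 270.37053/20 → 13 → N, 176.89356/10 → 17 → R; chars NR.
Square: 10.37053/2 → 5, 6.89356/1 → 6; chars 56.
Subsquare: 0.37053/0.0833333 → 4 → e, 0.89356/0.0416667 → 21 → v; chars ev.
Extended square: 0.03720/0.00833333 → 4, 0.01856/0.00416667 → 4; chars 44.

NR56ev44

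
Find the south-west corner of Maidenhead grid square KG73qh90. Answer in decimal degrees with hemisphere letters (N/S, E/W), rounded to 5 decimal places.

26.70833° S, 35.40833° E

Field K=10, G=6: +10·20° lon, +6·10° lat → SW at lon 20°, lat -30°.
Square 7, 3: +7·2° lon, +3·1° lat → SW at lon 34°, lat -27°.
Subsquare q=16, h=7: +16·0.0833333° lon, +7·0.0416667° lat → SW at lon 35.3333°, lat -26.7083°.
Extended square 9, 0: +9·0.00833333° lon, +0·0.00416667° lat → SW at lon 35.4083°, lat -26.7083°.
latitude 26.70833° S, longitude 35.40833° E.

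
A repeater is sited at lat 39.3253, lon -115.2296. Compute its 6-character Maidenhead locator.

Shift to the Maidenhead origin (180°W, 90°S): lon 64.7704, lat 129.3253.
Field (20°×10°, letters A–R): 64.7704/20 → 3 → D, 129.3253/10 → 12 → M; chars DM.
Square (2°×1°, digits 0–9): 4.7704/2 → 2, 9.3253/1 → 9; chars 29.
Subsquare (5′×2.5′, letters a–x): 0.7704/0.0833333 → 9 → j, 0.3253/0.0416667 → 7 → h; chars jh.

DM29jh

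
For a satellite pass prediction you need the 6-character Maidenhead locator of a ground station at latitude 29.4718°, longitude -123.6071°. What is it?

Shift to the Maidenhead origin (180°W, 90°S): lon 56.3929, lat 119.4718.
Field: lon ⌊56.3929/20⌋ = 2 → C; lat ⌊119.4718/10⌋ = 11 → L.
Square: lon ⌊16.3929/2⌋ = 8; lat ⌊9.4718/1⌋ = 9.
Subsquare: lon ⌊0.3929/0.0833333⌋ = 4 → e; lat ⌊0.4718/0.0416667⌋ = 11 → l.

CL89el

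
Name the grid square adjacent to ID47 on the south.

Latitude square 7; −1 → 6.
The longitude characters are unchanged.

ID46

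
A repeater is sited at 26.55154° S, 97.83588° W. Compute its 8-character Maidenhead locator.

Offset from 180°W / 90°S: lon 82.16412°, lat 63.44846°.
Field: 82.16412/20 → 4 → E, 63.44846/10 → 6 → G; chars EG.
Square: 2.16412/2 → 1, 3.44846/1 → 3; chars 13.
Subsquare: 0.16412/0.0833333 → 1 → b, 0.44846/0.0416667 → 10 → k; chars bk.
Extended square: 0.08079/0.00833333 → 9, 0.03179/0.00416667 → 7; chars 97.

EG13bk97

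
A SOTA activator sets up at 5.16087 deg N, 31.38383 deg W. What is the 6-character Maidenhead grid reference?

Shift to the Maidenhead origin (180°W, 90°S): lon 148.6162, lat 95.1609.
Field: lon ⌊148.6162/20⌋ = 7 → H; lat ⌊95.1609/10⌋ = 9 → J.
Square: lon ⌊8.6162/2⌋ = 4; lat ⌊5.1609/1⌋ = 5.
Subsquare: lon ⌊0.6162/0.0833333⌋ = 7 → h; lat ⌊0.1609/0.0416667⌋ = 3 → d.

HJ45hd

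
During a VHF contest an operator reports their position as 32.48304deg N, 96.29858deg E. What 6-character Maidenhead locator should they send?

Offset from 180°W / 90°S: lon 276.2986°, lat 122.4830°.
Field: 276.2986/20 → 13 → N, 122.4830/10 → 12 → M; chars NM.
Square: 16.2986/2 → 8, 2.4830/1 → 2; chars 82.
Subsquare: 0.2986/0.0833333 → 3 → d, 0.4830/0.0416667 → 11 → l; chars dl.

NM82dl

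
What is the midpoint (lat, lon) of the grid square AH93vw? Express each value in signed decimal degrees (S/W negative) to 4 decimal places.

-16.0625, -160.2083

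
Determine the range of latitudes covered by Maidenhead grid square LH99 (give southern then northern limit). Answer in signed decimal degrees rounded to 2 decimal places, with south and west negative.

-11.00, -10.00

Field L=11, H=7: +11·20° lon, +7·10° lat → SW at lon 40°, lat -20°.
Square 9, 9: +9·2° lon, +9·1° lat → SW at lon 58°, lat -11°.
Cell spans 2° lon × 1° lat.
south -11.00, north -10.00.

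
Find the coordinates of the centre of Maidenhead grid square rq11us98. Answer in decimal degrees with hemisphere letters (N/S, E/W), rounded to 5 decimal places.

71.78542° N, 163.74583° E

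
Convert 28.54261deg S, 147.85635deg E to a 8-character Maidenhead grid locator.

Shift to the Maidenhead origin (180°W, 90°S): lon 327.85635, lat 61.45739.
Field (20°×10°, letters A–R): 327.85635/20 → 16 → Q, 61.45739/10 → 6 → G; chars QG.
Square (2°×1°, digits 0–9): 7.85635/2 → 3, 1.45739/1 → 1; chars 31.
Subsquare (5′×2.5′, letters a–x): 1.85635/0.0833333 → 22 → w, 0.45739/0.0416667 → 10 → k; chars wk.
Extended square (30″×15″, digits 0–9): 0.02302/0.00833333 → 2, 0.04072/0.00416667 → 9; chars 29.

QG31wk29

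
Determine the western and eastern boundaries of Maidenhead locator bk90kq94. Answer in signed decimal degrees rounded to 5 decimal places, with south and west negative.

Field B=1, K=10: +1·20° lon, +10·10° lat → SW at lon -160°, lat 10°.
Square 9, 0: +9·2° lon, +0·1° lat → SW at lon -142°, lat 10°.
Subsquare k=10, q=16: +10·0.0833333° lon, +16·0.0416667° lat → SW at lon -141.167°, lat 10.6667°.
Extended square 9, 4: +9·0.00833333° lon, +4·0.00416667° lat → SW at lon -141.092°, lat 10.6833°.
Cell spans 0.00833333° lon × 0.00416667° lat.
west -141.09167, east -141.08333.

-141.09167, -141.08333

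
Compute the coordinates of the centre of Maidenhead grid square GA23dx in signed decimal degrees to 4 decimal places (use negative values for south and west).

-86.0208, -55.7083

Field G=6, A=0: +6·20° lon, +0·10° lat → SW at lon -60°, lat -90°.
Square 2, 3: +2·2° lon, +3·1° lat → SW at lon -56°, lat -87°.
Subsquare d=3, x=23: +3·0.0833333° lon, +23·0.0416667° lat → SW at lon -55.75°, lat -86.0417°.
Cell spans 0.0833333° lon × 0.0416667° lat. Centre is SW corner plus half of each.
latitude -86.0208, longitude -55.7083.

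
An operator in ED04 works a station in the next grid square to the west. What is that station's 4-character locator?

Longitude square 0; −1 → -1, wraps to 9, carry into field.
Longitude field E = 4; −1 → 3 = D.
The latitude characters are unchanged.

DD94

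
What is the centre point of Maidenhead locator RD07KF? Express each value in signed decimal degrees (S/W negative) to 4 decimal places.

-52.7708, 160.8750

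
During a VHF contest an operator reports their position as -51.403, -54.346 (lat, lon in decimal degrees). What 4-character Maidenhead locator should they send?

Shift to the Maidenhead origin (180°W, 90°S): lon 125.65, lat 38.60.
Field (20°×10°, letters A–R): 125.65/20 → 6 → G, 38.60/10 → 3 → D; chars GD.
Square (2°×1°, digits 0–9): 5.65/2 → 2, 8.60/1 → 8; chars 28.

GD28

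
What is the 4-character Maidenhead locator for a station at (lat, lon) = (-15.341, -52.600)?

Shift to the Maidenhead origin (180°W, 90°S): lon 127.40, lat 74.66.
Field: lon ⌊127.40/20⌋ = 6 → G; lat ⌊74.66/10⌋ = 7 → H.
Square: lon ⌊7.40/2⌋ = 3; lat ⌊4.66/1⌋ = 4.

GH34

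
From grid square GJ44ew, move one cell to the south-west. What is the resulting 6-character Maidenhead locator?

GJ44dv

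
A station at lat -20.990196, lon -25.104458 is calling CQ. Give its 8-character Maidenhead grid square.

HG79ka72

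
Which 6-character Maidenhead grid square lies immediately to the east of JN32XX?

JN42ax

Longitude subsquare x = 23; +1 → 24, wraps to 0 = a, carry into square.
Longitude square 3; +1 → 4.
The latitude characters are unchanged.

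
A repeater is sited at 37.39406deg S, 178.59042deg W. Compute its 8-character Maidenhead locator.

Add 180° to longitude and 90° to latitude: 1.40958, 52.60594.
Field: 1.40958/20 → 0 → A, 52.60594/10 → 5 → F; chars AF.
Square: 1.40958/2 → 0, 2.60594/1 → 2; chars 02.
Subsquare: 1.40958/0.0833333 → 16 → q, 0.60594/0.0416667 → 14 → o; chars qo.
Extended square: 0.07625/0.00833333 → 9, 0.02261/0.00416667 → 5; chars 95.

AF02qo95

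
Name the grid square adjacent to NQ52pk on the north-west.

NQ52ol

Longitude subsquare p = 15; −1 → 14 = o.
Latitude subsquare k = 10; +1 → 11 = l.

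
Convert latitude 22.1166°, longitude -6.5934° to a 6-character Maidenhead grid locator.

IL62qc

Add 180° to longitude and 90° to latitude: 173.4066, 112.1166.
Field: 173.4066/20 → 8 → I, 112.1166/10 → 11 → L; chars IL.
Square: 13.4066/2 → 6, 2.1166/1 → 2; chars 62.
Subsquare: 1.4066/0.0833333 → 16 → q, 0.1166/0.0416667 → 2 → c; chars qc.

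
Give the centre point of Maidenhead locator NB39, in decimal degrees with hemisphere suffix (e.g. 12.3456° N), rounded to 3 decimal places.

70.500° S, 87.000° E

Field N=13, B=1: +13·20° lon, +1·10° lat → SW at lon 80°, lat -80°.
Square 3, 9: +3·2° lon, +9·1° lat → SW at lon 86°, lat -71°.
Cell spans 2° lon × 1° lat. Centre is SW corner plus half of each.
latitude 70.500° S, longitude 87.000° E.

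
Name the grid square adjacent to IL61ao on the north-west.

Longitude subsquare a = 0; −1 → -1, wraps to 23 = x, carry into square.
Longitude square 6; −1 → 5.
Latitude subsquare o = 14; +1 → 15 = p.

IL51xp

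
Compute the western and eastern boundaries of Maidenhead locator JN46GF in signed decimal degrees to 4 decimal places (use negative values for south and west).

Field J=9, N=13: +9·20° lon, +13·10° lat → SW at lon 0°, lat 40°.
Square 4, 6: +4·2° lon, +6·1° lat → SW at lon 8°, lat 46°.
Subsquare g=6, f=5: +6·0.0833333° lon, +5·0.0416667° lat → SW at lon 8.5°, lat 46.2083°.
Cell spans 0.0833333° lon × 0.0416667° lat.
west 8.5000, east 8.5833.

8.5000, 8.5833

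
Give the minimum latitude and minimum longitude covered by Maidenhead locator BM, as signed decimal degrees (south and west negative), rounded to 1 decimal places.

Field B=1, M=12: +1·20° lon, +12·10° lat → SW at lon -160°, lat 30°.
latitude 30.0, longitude -160.0.

30.0, -160.0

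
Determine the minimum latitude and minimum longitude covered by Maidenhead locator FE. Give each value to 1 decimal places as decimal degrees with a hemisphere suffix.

50.0° S, 80.0° W

Field F=5, E=4: +5·20° lon, +4·10° lat → SW at lon -80°, lat -50°.
latitude 50.0° S, longitude 80.0° W.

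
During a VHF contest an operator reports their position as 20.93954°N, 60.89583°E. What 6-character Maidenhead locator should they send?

Shift to the Maidenhead origin (180°W, 90°S): lon 240.8958, lat 110.9395.
Field: lon ⌊240.8958/20⌋ = 12 → M; lat ⌊110.9395/10⌋ = 11 → L.
Square: lon ⌊0.8958/2⌋ = 0; lat ⌊0.9395/1⌋ = 0.
Subsquare: lon ⌊0.8958/0.0833333⌋ = 10 → k; lat ⌊0.9395/0.0416667⌋ = 22 → w.

ML00kw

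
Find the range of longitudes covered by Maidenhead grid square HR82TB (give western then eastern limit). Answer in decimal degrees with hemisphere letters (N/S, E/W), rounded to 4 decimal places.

22.4167° W, 22.3333° W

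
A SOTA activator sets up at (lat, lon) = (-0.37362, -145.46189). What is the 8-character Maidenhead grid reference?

BI79gp40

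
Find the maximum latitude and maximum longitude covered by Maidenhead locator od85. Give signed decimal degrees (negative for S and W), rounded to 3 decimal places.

Field O=14, D=3: +14·20° lon, +3·10° lat → SW at lon 100°, lat -60°.
Square 8, 5: +8·2° lon, +5·1° lat → SW at lon 116°, lat -55°.
Cell spans 2° lon × 1° lat. NE corner is SW corner plus one full cell.
latitude -54.000, longitude 118.000.

-54.000, 118.000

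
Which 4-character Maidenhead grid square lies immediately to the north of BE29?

BF20

Latitude square 9; +1 → 10, wraps to 0, carry into field.
Latitude field E = 4; +1 → 5 = F.
The longitude characters are unchanged.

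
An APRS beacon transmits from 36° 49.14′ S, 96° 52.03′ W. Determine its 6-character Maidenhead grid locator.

Shift to the Maidenhead origin (180°W, 90°S): lon 83.1328, lat 53.1810.
Field: lon ⌊83.1328/20⌋ = 4 → E; lat ⌊53.1810/10⌋ = 5 → F.
Square: lon ⌊3.1328/2⌋ = 1; lat ⌊3.1810/1⌋ = 3.
Subsquare: lon ⌊1.1328/0.0833333⌋ = 13 → n; lat ⌊0.1810/0.0416667⌋ = 4 → e.

EF13ne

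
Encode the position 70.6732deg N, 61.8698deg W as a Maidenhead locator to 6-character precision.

FQ90bq

Add 180° to longitude and 90° to latitude: 118.1302, 160.6732.
Field: lon ⌊118.1302/20⌋ = 5 → F; lat ⌊160.6732/10⌋ = 16 → Q.
Square: lon ⌊18.1302/2⌋ = 9; lat ⌊0.6732/1⌋ = 0.
Subsquare: lon ⌊0.1302/0.0833333⌋ = 1 → b; lat ⌊0.6732/0.0416667⌋ = 16 → q.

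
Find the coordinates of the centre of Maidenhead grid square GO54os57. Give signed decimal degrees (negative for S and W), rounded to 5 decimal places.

Field G=6, O=14: +6·20° lon, +14·10° lat → SW at lon -60°, lat 50°.
Square 5, 4: +5·2° lon, +4·1° lat → SW at lon -50°, lat 54°.
Subsquare o=14, s=18: +14·0.0833333° lon, +18·0.0416667° lat → SW at lon -48.8333°, lat 54.75°.
Extended square 5, 7: +5·0.00833333° lon, +7·0.00416667° lat → SW at lon -48.7917°, lat 54.7792°.
Cell spans 0.00833333° lon × 0.00416667° lat. Centre is SW corner plus half of each.
latitude 54.78125, longitude -48.78750.

54.78125, -48.78750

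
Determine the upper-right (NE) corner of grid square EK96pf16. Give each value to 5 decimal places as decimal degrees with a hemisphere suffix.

Field E=4, K=10: +4·20° lon, +10·10° lat → SW at lon -100°, lat 10°.
Square 9, 6: +9·2° lon, +6·1° lat → SW at lon -82°, lat 16°.
Subsquare p=15, f=5: +15·0.0833333° lon, +5·0.0416667° lat → SW at lon -80.75°, lat 16.2083°.
Extended square 1, 6: +1·0.00833333° lon, +6·0.00416667° lat → SW at lon -80.7417°, lat 16.2333°.
Cell spans 0.00833333° lon × 0.00416667° lat. NE corner is SW corner plus one full cell.
latitude 16.23750° N, longitude 80.73333° W.

16.23750° N, 80.73333° W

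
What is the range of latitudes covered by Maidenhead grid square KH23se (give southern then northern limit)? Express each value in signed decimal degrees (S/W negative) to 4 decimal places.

Field K=10, H=7: +10·20° lon, +7·10° lat → SW at lon 20°, lat -20°.
Square 2, 3: +2·2° lon, +3·1° lat → SW at lon 24°, lat -17°.
Subsquare s=18, e=4: +18·0.0833333° lon, +4·0.0416667° lat → SW at lon 25.5°, lat -16.8333°.
Cell spans 0.0833333° lon × 0.0416667° lat.
south -16.8333, north -16.7917.

-16.8333, -16.7917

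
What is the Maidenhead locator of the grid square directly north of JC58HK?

Latitude subsquare k = 10; +1 → 11 = l.
The longitude characters are unchanged.

JC58hl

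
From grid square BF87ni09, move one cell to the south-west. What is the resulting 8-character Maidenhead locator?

Longitude extended square 0; −1 → -1, wraps to 9, carry into subsquare.
Longitude subsquare n = 13; −1 → 12 = m.
Latitude extended square 9; −1 → 8.

BF87mi98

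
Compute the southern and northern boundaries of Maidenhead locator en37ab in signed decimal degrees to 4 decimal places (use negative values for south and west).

47.0417, 47.0833

Field E=4, N=13: +4·20° lon, +13·10° lat → SW at lon -100°, lat 40°.
Square 3, 7: +3·2° lon, +7·1° lat → SW at lon -94°, lat 47°.
Subsquare a=0, b=1: +0·0.0833333° lon, +1·0.0416667° lat → SW at lon -94°, lat 47.0417°.
Cell spans 0.0833333° lon × 0.0416667° lat.
south 47.0417, north 47.0833.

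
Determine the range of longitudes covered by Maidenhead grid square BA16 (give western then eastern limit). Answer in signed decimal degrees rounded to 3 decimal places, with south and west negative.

-158.000, -156.000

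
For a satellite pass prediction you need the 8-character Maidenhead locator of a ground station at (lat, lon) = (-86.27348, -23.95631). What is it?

Offset from 180°W / 90°S: lon 156.04369°, lat 3.72652°.
Field: lon ⌊156.04369/20⌋ = 7 → H; lat ⌊3.72652/10⌋ = 0 → A.
Square: lon ⌊16.04369/2⌋ = 8; lat ⌊3.72652/1⌋ = 3.
Subsquare: lon ⌊0.04369/0.0833333⌋ = 0 → a; lat ⌊0.72652/0.0416667⌋ = 17 → r.
Extended square: lon ⌊0.04369/0.00833333⌋ = 5; lat ⌊0.01819/0.00416667⌋ = 4.

HA83ar54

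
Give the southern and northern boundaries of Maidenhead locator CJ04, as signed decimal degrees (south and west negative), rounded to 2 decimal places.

4.00, 5.00

Field C=2, J=9: +2·20° lon, +9·10° lat → SW at lon -140°, lat 0°.
Square 0, 4: +0·2° lon, +4·1° lat → SW at lon -140°, lat 4°.
Cell spans 2° lon × 1° lat.
south 4.00, north 5.00.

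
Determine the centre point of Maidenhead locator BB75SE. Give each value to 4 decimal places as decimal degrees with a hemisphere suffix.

74.8125° S, 144.4583° W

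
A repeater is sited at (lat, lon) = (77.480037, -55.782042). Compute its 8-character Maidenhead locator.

Shift to the Maidenhead origin (180°W, 90°S): lon 124.21796, lat 167.48004.
Field: 124.21796/20 → 6 → G, 167.48004/10 → 16 → Q; chars GQ.
Square: 4.21796/2 → 2, 7.48004/1 → 7; chars 27.
Subsquare: 0.21796/0.0833333 → 2 → c, 0.48004/0.0416667 → 11 → l; chars cl.
Extended square: 0.05129/0.00833333 → 6, 0.02170/0.00416667 → 5; chars 65.

GQ27cl65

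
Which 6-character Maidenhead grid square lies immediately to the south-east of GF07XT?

GF17as

Longitude subsquare x = 23; +1 → 24, wraps to 0 = a, carry into square.
Longitude square 0; +1 → 1.
Latitude subsquare t = 19; −1 → 18 = s.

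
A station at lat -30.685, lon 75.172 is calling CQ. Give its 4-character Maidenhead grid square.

Shift to the Maidenhead origin (180°W, 90°S): lon 255.17, lat 59.31.
Field (20°×10°, letters A–R): 255.17/20 → 12 → M, 59.31/10 → 5 → F; chars MF.
Square (2°×1°, digits 0–9): 15.17/2 → 7, 9.31/1 → 9; chars 79.

MF79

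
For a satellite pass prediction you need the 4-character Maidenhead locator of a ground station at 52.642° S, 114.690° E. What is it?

Shift to the Maidenhead origin (180°W, 90°S): lon 294.69, lat 37.36.
Field (20°×10°, letters A–R): lon ⌊294.69/20⌋ = 14 → O; lat ⌊37.36/10⌋ = 3 → D.
Square (2°×1°, digits 0–9): lon ⌊14.69/2⌋ = 7; lat ⌊7.36/1⌋ = 7.

OD77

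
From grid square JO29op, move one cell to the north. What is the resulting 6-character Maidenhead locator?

Latitude subsquare p = 15; +1 → 16 = q.
The longitude characters are unchanged.

JO29oq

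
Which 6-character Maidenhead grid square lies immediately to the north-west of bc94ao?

BC84xp

Longitude subsquare a = 0; −1 → -1, wraps to 23 = x, carry into square.
Longitude square 9; −1 → 8.
Latitude subsquare o = 14; +1 → 15 = p.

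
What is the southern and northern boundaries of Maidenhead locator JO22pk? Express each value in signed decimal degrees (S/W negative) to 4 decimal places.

52.4167, 52.4583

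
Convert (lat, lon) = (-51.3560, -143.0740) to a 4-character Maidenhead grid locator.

BD88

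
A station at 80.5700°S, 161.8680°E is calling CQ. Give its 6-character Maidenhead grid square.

RA09wk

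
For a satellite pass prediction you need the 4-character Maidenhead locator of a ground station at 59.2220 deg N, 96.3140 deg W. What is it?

EO19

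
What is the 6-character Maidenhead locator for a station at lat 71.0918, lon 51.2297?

LQ51oc

Offset from 180°W / 90°S: lon 231.2297°, lat 161.0918°.
Field: 231.2297/20 → 11 → L, 161.0918/10 → 16 → Q; chars LQ.
Square: 11.2297/2 → 5, 1.0918/1 → 1; chars 51.
Subsquare: 1.2297/0.0833333 → 14 → o, 0.0918/0.0416667 → 2 → c; chars oc.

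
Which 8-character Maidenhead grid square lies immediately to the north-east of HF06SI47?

HF06si58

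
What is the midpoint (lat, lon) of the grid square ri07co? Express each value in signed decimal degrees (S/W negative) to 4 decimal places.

Field R=17, I=8: +17·20° lon, +8·10° lat → SW at lon 160°, lat -10°.
Square 0, 7: +0·2° lon, +7·1° lat → SW at lon 160°, lat -3°.
Subsquare c=2, o=14: +2·0.0833333° lon, +14·0.0416667° lat → SW at lon 160.167°, lat -2.41667°.
Cell spans 0.0833333° lon × 0.0416667° lat. Centre is SW corner plus half of each.
latitude -2.3958, longitude 160.2083.

-2.3958, 160.2083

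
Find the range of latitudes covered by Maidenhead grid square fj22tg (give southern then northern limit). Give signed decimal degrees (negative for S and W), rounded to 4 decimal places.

2.2500, 2.2917

Field F=5, J=9: +5·20° lon, +9·10° lat → SW at lon -80°, lat 0°.
Square 2, 2: +2·2° lon, +2·1° lat → SW at lon -76°, lat 2°.
Subsquare t=19, g=6: +19·0.0833333° lon, +6·0.0416667° lat → SW at lon -74.4167°, lat 2.25°.
Cell spans 0.0833333° lon × 0.0416667° lat.
south 2.2500, north 2.2917.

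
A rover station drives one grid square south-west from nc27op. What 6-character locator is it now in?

Longitude subsquare o = 14; −1 → 13 = n.
Latitude subsquare p = 15; −1 → 14 = o.

NC27no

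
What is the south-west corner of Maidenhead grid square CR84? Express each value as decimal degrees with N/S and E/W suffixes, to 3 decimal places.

Field C=2, R=17: +2·20° lon, +17·10° lat → SW at lon -140°, lat 80°.
Square 8, 4: +8·2° lon, +4·1° lat → SW at lon -124°, lat 84°.
latitude 84.000° N, longitude 124.000° W.

84.000° N, 124.000° W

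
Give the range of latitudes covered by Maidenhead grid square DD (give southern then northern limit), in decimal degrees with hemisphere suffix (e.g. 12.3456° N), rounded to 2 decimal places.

60.00° S, 50.00° S

Field D=3, D=3: +3·20° lon, +3·10° lat → SW at lon -120°, lat -60°.
Cell spans 20° lon × 10° lat.
south 60.00° S, north 50.00° S.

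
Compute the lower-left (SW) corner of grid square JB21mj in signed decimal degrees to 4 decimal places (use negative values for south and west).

-78.6250, 5.0000

Field J=9, B=1: +9·20° lon, +1·10° lat → SW at lon 0°, lat -80°.
Square 2, 1: +2·2° lon, +1·1° lat → SW at lon 4°, lat -79°.
Subsquare m=12, j=9: +12·0.0833333° lon, +9·0.0416667° lat → SW at lon 5°, lat -78.625°.
latitude -78.6250, longitude 5.0000.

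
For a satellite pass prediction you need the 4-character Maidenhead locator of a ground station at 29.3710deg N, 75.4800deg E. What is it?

ML79

Offset from 180°W / 90°S: lon 255.48°, lat 119.37°.
Field (20°×10°, letters A–R): lon ⌊255.48/20⌋ = 12 → M; lat ⌊119.37/10⌋ = 11 → L.
Square (2°×1°, digits 0–9): lon ⌊15.48/2⌋ = 7; lat ⌊9.37/1⌋ = 9.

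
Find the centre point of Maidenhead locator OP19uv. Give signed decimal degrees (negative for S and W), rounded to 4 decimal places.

Field O=14, P=15: +14·20° lon, +15·10° lat → SW at lon 100°, lat 60°.
Square 1, 9: +1·2° lon, +9·1° lat → SW at lon 102°, lat 69°.
Subsquare u=20, v=21: +20·0.0833333° lon, +21·0.0416667° lat → SW at lon 103.667°, lat 69.875°.
Cell spans 0.0833333° lon × 0.0416667° lat. Centre is SW corner plus half of each.
latitude 69.8958, longitude 103.7083.

69.8958, 103.7083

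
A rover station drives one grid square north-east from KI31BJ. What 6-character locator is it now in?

KI31ck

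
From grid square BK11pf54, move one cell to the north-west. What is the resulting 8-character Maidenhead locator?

Longitude extended square 5; −1 → 4.
Latitude extended square 4; +1 → 5.

BK11pf45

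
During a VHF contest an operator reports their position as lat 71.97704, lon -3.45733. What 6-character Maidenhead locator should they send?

IQ81gx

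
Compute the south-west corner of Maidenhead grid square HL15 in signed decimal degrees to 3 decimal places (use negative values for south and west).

25.000, -38.000

Field H=7, L=11: +7·20° lon, +11·10° lat → SW at lon -40°, lat 20°.
Square 1, 5: +1·2° lon, +5·1° lat → SW at lon -38°, lat 25°.
latitude 25.000, longitude -38.000.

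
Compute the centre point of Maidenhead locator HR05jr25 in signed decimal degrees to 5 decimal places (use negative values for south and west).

Field H=7, R=17: +7·20° lon, +17·10° lat → SW at lon -40°, lat 80°.
Square 0, 5: +0·2° lon, +5·1° lat → SW at lon -40°, lat 85°.
Subsquare j=9, r=17: +9·0.0833333° lon, +17·0.0416667° lat → SW at lon -39.25°, lat 85.7083°.
Extended square 2, 5: +2·0.00833333° lon, +5·0.00416667° lat → SW at lon -39.2333°, lat 85.7292°.
Cell spans 0.00833333° lon × 0.00416667° lat. Centre is SW corner plus half of each.
latitude 85.73125, longitude -39.22917.

85.73125, -39.22917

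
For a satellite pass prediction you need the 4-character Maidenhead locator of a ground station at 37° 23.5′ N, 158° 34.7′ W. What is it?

BM07

Shift to the Maidenhead origin (180°W, 90°S): lon 21.42, lat 127.39.
Field (20°×10°, letters A–R): lon ⌊21.42/20⌋ = 1 → B; lat ⌊127.39/10⌋ = 12 → M.
Square (2°×1°, digits 0–9): lon ⌊1.42/2⌋ = 0; lat ⌊7.39/1⌋ = 7.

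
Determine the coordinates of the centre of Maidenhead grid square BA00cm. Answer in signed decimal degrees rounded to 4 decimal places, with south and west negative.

-89.4792, -159.7917

Field B=1, A=0: +1·20° lon, +0·10° lat → SW at lon -160°, lat -90°.
Square 0, 0: +0·2° lon, +0·1° lat → SW at lon -160°, lat -90°.
Subsquare c=2, m=12: +2·0.0833333° lon, +12·0.0416667° lat → SW at lon -159.833°, lat -89.5°.
Cell spans 0.0833333° lon × 0.0416667° lat. Centre is SW corner plus half of each.
latitude -89.4792, longitude -159.7917.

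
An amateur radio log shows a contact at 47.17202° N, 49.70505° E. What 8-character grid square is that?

Shift to the Maidenhead origin (180°W, 90°S): lon 229.70505, lat 137.17202.
Field (20°×10°, letters A–R): lon ⌊229.70505/20⌋ = 11 → L; lat ⌊137.17202/10⌋ = 13 → N.
Square (2°×1°, digits 0–9): lon ⌊9.70505/2⌋ = 4; lat ⌊7.17202/1⌋ = 7.
Subsquare (5′×2.5′, letters a–x): lon ⌊1.70505/0.0833333⌋ = 20 → u; lat ⌊0.17202/0.0416667⌋ = 4 → e.
Extended square (30″×15″, digits 0–9): lon ⌊0.03838/0.00833333⌋ = 4; lat ⌊0.00535/0.00416667⌋ = 1.

LN47ue41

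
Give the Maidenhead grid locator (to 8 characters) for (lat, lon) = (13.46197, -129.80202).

CK53cl30

Add 180° to longitude and 90° to latitude: 50.19798, 103.46197.
Field (20°×10°, letters A–R): 50.19798/20 → 2 → C, 103.46197/10 → 10 → K; chars CK.
Square (2°×1°, digits 0–9): 10.19798/2 → 5, 3.46197/1 → 3; chars 53.
Subsquare (5′×2.5′, letters a–x): 0.19798/0.0833333 → 2 → c, 0.46197/0.0416667 → 11 → l; chars cl.
Extended square (30″×15″, digits 0–9): 0.03131/0.00833333 → 3, 0.00364/0.00416667 → 0; chars 30.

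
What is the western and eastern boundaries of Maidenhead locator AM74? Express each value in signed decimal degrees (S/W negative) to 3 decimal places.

Field A=0, M=12: +0·20° lon, +12·10° lat → SW at lon -180°, lat 30°.
Square 7, 4: +7·2° lon, +4·1° lat → SW at lon -166°, lat 34°.
Cell spans 2° lon × 1° lat.
west -166.000, east -164.000.

-166.000, -164.000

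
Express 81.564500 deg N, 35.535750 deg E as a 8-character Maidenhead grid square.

KR71sn45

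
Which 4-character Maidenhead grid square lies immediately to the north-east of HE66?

Longitude square 6; +1 → 7.
Latitude square 6; +1 → 7.

HE77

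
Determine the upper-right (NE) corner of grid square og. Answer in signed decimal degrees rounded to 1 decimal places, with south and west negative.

Field O=14, G=6: +14·20° lon, +6·10° lat → SW at lon 100°, lat -30°.
Cell spans 20° lon × 10° lat. NE corner is SW corner plus one full cell.
latitude -20.0, longitude 120.0.

-20.0, 120.0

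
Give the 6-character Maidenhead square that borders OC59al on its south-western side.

OC49xk

Longitude subsquare a = 0; −1 → -1, wraps to 23 = x, carry into square.
Longitude square 5; −1 → 4.
Latitude subsquare l = 11; −1 → 10 = k.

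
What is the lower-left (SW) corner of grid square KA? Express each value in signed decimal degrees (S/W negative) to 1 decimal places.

-90.0, 20.0

Field K=10, A=0: +10·20° lon, +0·10° lat → SW at lon 20°, lat -90°.
latitude -90.0, longitude 20.0.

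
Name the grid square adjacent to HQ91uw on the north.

Latitude subsquare w = 22; +1 → 23 = x.
The longitude characters are unchanged.

HQ91ux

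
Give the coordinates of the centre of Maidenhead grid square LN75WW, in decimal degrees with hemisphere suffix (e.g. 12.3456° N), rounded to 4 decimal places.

45.9375° N, 55.8750° E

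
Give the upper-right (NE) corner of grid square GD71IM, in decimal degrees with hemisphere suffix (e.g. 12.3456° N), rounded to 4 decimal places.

58.4583° S, 45.2500° W

Field G=6, D=3: +6·20° lon, +3·10° lat → SW at lon -60°, lat -60°.
Square 7, 1: +7·2° lon, +1·1° lat → SW at lon -46°, lat -59°.
Subsquare i=8, m=12: +8·0.0833333° lon, +12·0.0416667° lat → SW at lon -45.3333°, lat -58.5°.
Cell spans 0.0833333° lon × 0.0416667° lat. NE corner is SW corner plus one full cell.
latitude 58.4583° S, longitude 45.2500° W.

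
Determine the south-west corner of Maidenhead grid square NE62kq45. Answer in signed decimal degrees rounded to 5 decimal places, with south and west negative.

Field N=13, E=4: +13·20° lon, +4·10° lat → SW at lon 80°, lat -50°.
Square 6, 2: +6·2° lon, +2·1° lat → SW at lon 92°, lat -48°.
Subsquare k=10, q=16: +10·0.0833333° lon, +16·0.0416667° lat → SW at lon 92.8333°, lat -47.3333°.
Extended square 4, 5: +4·0.00833333° lon, +5·0.00416667° lat → SW at lon 92.8667°, lat -47.3125°.
latitude -47.31250, longitude 92.86667.

-47.31250, 92.86667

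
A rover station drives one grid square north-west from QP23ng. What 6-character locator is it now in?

QP23mh

Longitude subsquare n = 13; −1 → 12 = m.
Latitude subsquare g = 6; +1 → 7 = h.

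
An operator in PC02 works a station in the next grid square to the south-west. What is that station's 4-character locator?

OC91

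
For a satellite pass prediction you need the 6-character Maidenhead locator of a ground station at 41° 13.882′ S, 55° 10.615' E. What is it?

LE78os

Shift to the Maidenhead origin (180°W, 90°S): lon 235.1769, lat 48.7686.
Field: 235.1769/20 → 11 → L, 48.7686/10 → 4 → E; chars LE.
Square: 15.1769/2 → 7, 8.7686/1 → 8; chars 78.
Subsquare: 1.1769/0.0833333 → 14 → o, 0.7686/0.0416667 → 18 → s; chars os.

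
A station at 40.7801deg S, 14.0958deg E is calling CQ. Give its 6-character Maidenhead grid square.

Shift to the Maidenhead origin (180°W, 90°S): lon 194.0958, lat 49.2199.
Field (20°×10°, letters A–R): 194.0958/20 → 9 → J, 49.2199/10 → 4 → E; chars JE.
Square (2°×1°, digits 0–9): 14.0958/2 → 7, 9.2199/1 → 9; chars 79.
Subsquare (5′×2.5′, letters a–x): 0.0958/0.0833333 → 1 → b, 0.2199/0.0416667 → 5 → f; chars bf.

JE79bf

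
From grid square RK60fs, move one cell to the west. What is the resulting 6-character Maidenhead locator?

Longitude subsquare f = 5; −1 → 4 = e.
The latitude characters are unchanged.

RK60es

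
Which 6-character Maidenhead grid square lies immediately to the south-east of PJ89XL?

Longitude subsquare x = 23; +1 → 24, wraps to 0 = a, carry into square.
Longitude square 8; +1 → 9.
Latitude subsquare l = 11; −1 → 10 = k.

PJ99ak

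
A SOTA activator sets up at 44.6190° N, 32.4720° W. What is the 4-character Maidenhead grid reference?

HN34

Add 180° to longitude and 90° to latitude: 147.53, 134.62.
Field: lon ⌊147.53/20⌋ = 7 → H; lat ⌊134.62/10⌋ = 13 → N.
Square: lon ⌊7.53/2⌋ = 3; lat ⌊4.62/1⌋ = 4.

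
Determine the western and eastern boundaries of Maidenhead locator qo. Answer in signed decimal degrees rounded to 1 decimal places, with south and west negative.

Field Q=16, O=14: +16·20° lon, +14·10° lat → SW at lon 140°, lat 50°.
Cell spans 20° lon × 10° lat.
west 140.0, east 160.0.

140.0, 160.0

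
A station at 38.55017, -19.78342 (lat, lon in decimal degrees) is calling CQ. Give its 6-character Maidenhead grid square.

IM08cn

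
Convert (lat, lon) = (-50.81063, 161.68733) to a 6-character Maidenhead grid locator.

Shift to the Maidenhead origin (180°W, 90°S): lon 341.6873, lat 39.1894.
Field: 341.6873/20 → 17 → R, 39.1894/10 → 3 → D; chars RD.
Square: 1.6873/2 → 0, 9.1894/1 → 9; chars 09.
Subsquare: 1.6873/0.0833333 → 20 → u, 0.1894/0.0416667 → 4 → e; chars ue.

RD09ue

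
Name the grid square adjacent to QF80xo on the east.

QF90ao

Longitude subsquare x = 23; +1 → 24, wraps to 0 = a, carry into square.
Longitude square 8; +1 → 9.
The latitude characters are unchanged.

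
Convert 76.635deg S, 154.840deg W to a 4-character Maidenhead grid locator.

Shift to the Maidenhead origin (180°W, 90°S): lon 25.16, lat 13.36.
Field (20°×10°, letters A–R): 25.16/20 → 1 → B, 13.36/10 → 1 → B; chars BB.
Square (2°×1°, digits 0–9): 5.16/2 → 2, 3.36/1 → 3; chars 23.

BB23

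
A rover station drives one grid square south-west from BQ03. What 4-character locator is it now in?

AQ92

Longitude square 0; −1 → -1, wraps to 9, carry into field.
Longitude field B = 1; −1 → 0 = A.
Latitude square 3; −1 → 2.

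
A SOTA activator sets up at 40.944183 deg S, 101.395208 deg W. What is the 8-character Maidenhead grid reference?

Add 180° to longitude and 90° to latitude: 78.60479, 49.05582.
Field: 78.60479/20 → 3 → D, 49.05582/10 → 4 → E; chars DE.
Square: 18.60479/2 → 9, 9.05582/1 → 9; chars 99.
Subsquare: 0.60479/0.0833333 → 7 → h, 0.05582/0.0416667 → 1 → b; chars hb.
Extended square: 0.02146/0.00833333 → 2, 0.01415/0.00416667 → 3; chars 23.

DE99hb23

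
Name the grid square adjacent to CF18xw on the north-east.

CF28ax

Longitude subsquare x = 23; +1 → 24, wraps to 0 = a, carry into square.
Longitude square 1; +1 → 2.
Latitude subsquare w = 22; +1 → 23 = x.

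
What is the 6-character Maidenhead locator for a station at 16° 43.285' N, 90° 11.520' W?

Offset from 180°W / 90°S: lon 89.8080°, lat 106.7214°.
Field: lon ⌊89.8080/20⌋ = 4 → E; lat ⌊106.7214/10⌋ = 10 → K.
Square: lon ⌊9.8080/2⌋ = 4; lat ⌊6.7214/1⌋ = 6.
Subsquare: lon ⌊1.8080/0.0833333⌋ = 21 → v; lat ⌊0.7214/0.0416667⌋ = 17 → r.

EK46vr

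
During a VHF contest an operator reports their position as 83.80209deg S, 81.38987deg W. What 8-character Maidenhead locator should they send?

Offset from 180°W / 90°S: lon 98.61013°, lat 6.19791°.
Field: lon ⌊98.61013/20⌋ = 4 → E; lat ⌊6.19791/10⌋ = 0 → A.
Square: lon ⌊18.61013/2⌋ = 9; lat ⌊6.19791/1⌋ = 6.
Subsquare: lon ⌊0.61013/0.0833333⌋ = 7 → h; lat ⌊0.19791/0.0416667⌋ = 4 → e.
Extended square: lon ⌊0.02680/0.00833333⌋ = 3; lat ⌊0.03124/0.00416667⌋ = 7.

EA96he37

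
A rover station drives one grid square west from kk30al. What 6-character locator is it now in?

KK20xl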